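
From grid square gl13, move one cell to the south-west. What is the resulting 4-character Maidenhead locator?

Longitude square 1; −1 → 0.
Latitude square 3; −1 → 2.

GL02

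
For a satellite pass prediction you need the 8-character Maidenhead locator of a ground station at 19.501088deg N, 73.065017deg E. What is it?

MK69mm70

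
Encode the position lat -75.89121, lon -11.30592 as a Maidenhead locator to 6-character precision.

IB44ic

Shift to the Maidenhead origin (180°W, 90°S): lon 168.6941, lat 14.1088.
Field: lon ⌊168.6941/20⌋ = 8 → I; lat ⌊14.1088/10⌋ = 1 → B.
Square: lon ⌊8.6941/2⌋ = 4; lat ⌊4.1088/1⌋ = 4.
Subsquare: lon ⌊0.6941/0.0833333⌋ = 8 → i; lat ⌊0.1088/0.0416667⌋ = 2 → c.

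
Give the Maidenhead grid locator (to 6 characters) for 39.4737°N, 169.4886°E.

RM49rl

Shift to the Maidenhead origin (180°W, 90°S): lon 349.4886, lat 129.4737.
Field (20°×10°, letters A–R): 349.4886/20 → 17 → R, 129.4737/10 → 12 → M; chars RM.
Square (2°×1°, digits 0–9): 9.4886/2 → 4, 9.4737/1 → 9; chars 49.
Subsquare (5′×2.5′, letters a–x): 1.4886/0.0833333 → 17 → r, 0.4737/0.0416667 → 11 → l; chars rl.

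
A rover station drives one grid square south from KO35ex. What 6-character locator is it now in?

Latitude subsquare x = 23; −1 → 22 = w.
The longitude characters are unchanged.

KO35ew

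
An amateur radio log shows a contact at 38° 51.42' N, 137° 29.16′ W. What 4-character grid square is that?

CM18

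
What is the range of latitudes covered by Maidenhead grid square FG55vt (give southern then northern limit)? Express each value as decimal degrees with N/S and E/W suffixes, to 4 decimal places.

Field F=5, G=6: +5·20° lon, +6·10° lat → SW at lon -80°, lat -30°.
Square 5, 5: +5·2° lon, +5·1° lat → SW at lon -70°, lat -25°.
Subsquare v=21, t=19: +21·0.0833333° lon, +19·0.0416667° lat → SW at lon -68.25°, lat -24.2083°.
Cell spans 0.0833333° lon × 0.0416667° lat.
south 24.2083° S, north 24.1667° S.

24.2083° S, 24.1667° S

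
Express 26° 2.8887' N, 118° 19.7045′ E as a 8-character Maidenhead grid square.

Offset from 180°W / 90°S: lon 298.32841°, lat 116.04815°.
Field: 298.32841/20 → 14 → O, 116.04815/10 → 11 → L; chars OL.
Square: 18.32841/2 → 9, 6.04815/1 → 6; chars 96.
Subsquare: 0.32841/0.0833333 → 3 → d, 0.04815/0.0416667 → 1 → b; chars db.
Extended square: 0.07841/0.00833333 → 9, 0.00648/0.00416667 → 1; chars 91.

OL96db91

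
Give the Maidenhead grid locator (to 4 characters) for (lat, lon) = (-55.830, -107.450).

DD64

Offset from 180°W / 90°S: lon 72.55°, lat 34.17°.
Field: lon ⌊72.55/20⌋ = 3 → D; lat ⌊34.17/10⌋ = 3 → D.
Square: lon ⌊12.55/2⌋ = 6; lat ⌊4.17/1⌋ = 4.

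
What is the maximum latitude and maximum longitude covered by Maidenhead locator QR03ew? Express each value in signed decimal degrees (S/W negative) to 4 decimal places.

83.9583, 140.4167

Field Q=16, R=17: +16·20° lon, +17·10° lat → SW at lon 140°, lat 80°.
Square 0, 3: +0·2° lon, +3·1° lat → SW at lon 140°, lat 83°.
Subsquare e=4, w=22: +4·0.0833333° lon, +22·0.0416667° lat → SW at lon 140.333°, lat 83.9167°.
Cell spans 0.0833333° lon × 0.0416667° lat. NE corner is SW corner plus one full cell.
latitude 83.9583, longitude 140.4167.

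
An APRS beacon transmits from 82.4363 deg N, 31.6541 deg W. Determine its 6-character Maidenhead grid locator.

Shift to the Maidenhead origin (180°W, 90°S): lon 148.3459, lat 172.4363.
Field: 148.3459/20 → 7 → H, 172.4363/10 → 17 → R; chars HR.
Square: 8.3459/2 → 4, 2.4363/1 → 2; chars 42.
Subsquare: 0.3459/0.0833333 → 4 → e, 0.4363/0.0416667 → 10 → k; chars ek.

HR42ek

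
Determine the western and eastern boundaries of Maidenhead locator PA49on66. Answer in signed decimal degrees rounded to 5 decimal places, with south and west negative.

129.21667, 129.22500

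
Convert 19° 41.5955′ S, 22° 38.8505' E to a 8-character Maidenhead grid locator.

KH10hh73

Shift to the Maidenhead origin (180°W, 90°S): lon 202.64751, lat 70.30674.
Field (20°×10°, letters A–R): 202.64751/20 → 10 → K, 70.30674/10 → 7 → H; chars KH.
Square (2°×1°, digits 0–9): 2.64751/2 → 1, 0.30674/1 → 0; chars 10.
Subsquare (5′×2.5′, letters a–x): 0.64751/0.0833333 → 7 → h, 0.30674/0.0416667 → 7 → h; chars hh.
Extended square (30″×15″, digits 0–9): 0.06418/0.00833333 → 7, 0.01508/0.00416667 → 3; chars 73.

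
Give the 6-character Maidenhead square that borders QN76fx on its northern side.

QN77fa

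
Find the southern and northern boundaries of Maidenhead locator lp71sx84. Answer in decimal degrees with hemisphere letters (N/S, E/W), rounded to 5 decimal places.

61.97500° N, 61.97917° N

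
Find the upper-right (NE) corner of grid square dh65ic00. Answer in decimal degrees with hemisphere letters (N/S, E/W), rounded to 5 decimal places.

14.91250° S, 107.32500° W

Field D=3, H=7: +3·20° lon, +7·10° lat → SW at lon -120°, lat -20°.
Square 6, 5: +6·2° lon, +5·1° lat → SW at lon -108°, lat -15°.
Subsquare i=8, c=2: +8·0.0833333° lon, +2·0.0416667° lat → SW at lon -107.333°, lat -14.9167°.
Extended square 0, 0: +0·0.00833333° lon, +0·0.00416667° lat → SW at lon -107.333°, lat -14.9167°.
Cell spans 0.00833333° lon × 0.00416667° lat. NE corner is SW corner plus one full cell.
latitude 14.91250° S, longitude 107.32500° W.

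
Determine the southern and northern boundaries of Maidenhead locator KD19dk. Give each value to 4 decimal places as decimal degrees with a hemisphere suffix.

50.5833° S, 50.5417° S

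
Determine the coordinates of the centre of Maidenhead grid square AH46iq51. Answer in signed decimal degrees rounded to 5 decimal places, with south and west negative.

-13.32708, -171.28750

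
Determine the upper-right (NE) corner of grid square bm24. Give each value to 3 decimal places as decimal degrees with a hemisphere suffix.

35.000° N, 154.000° W

Field B=1, M=12: +1·20° lon, +12·10° lat → SW at lon -160°, lat 30°.
Square 2, 4: +2·2° lon, +4·1° lat → SW at lon -156°, lat 34°.
Cell spans 2° lon × 1° lat. NE corner is SW corner plus one full cell.
latitude 35.000° N, longitude 154.000° W.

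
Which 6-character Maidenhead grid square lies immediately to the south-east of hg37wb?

Longitude subsquare w = 22; +1 → 23 = x.
Latitude subsquare b = 1; −1 → 0 = a.

HG37xa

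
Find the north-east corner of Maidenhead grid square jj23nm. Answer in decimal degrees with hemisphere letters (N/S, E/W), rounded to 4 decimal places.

3.5417° N, 5.1667° E

Field J=9, J=9: +9·20° lon, +9·10° lat → SW at lon 0°, lat 0°.
Square 2, 3: +2·2° lon, +3·1° lat → SW at lon 4°, lat 3°.
Subsquare n=13, m=12: +13·0.0833333° lon, +12·0.0416667° lat → SW at lon 5.08333°, lat 3.5°.
Cell spans 0.0833333° lon × 0.0416667° lat. NE corner is SW corner plus one full cell.
latitude 3.5417° N, longitude 5.1667° E.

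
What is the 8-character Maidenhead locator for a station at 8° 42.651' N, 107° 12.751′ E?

Shift to the Maidenhead origin (180°W, 90°S): lon 287.21252, lat 98.71085.
Field: lon ⌊287.21252/20⌋ = 14 → O; lat ⌊98.71085/10⌋ = 9 → J.
Square: lon ⌊7.21252/2⌋ = 3; lat ⌊8.71085/1⌋ = 8.
Subsquare: lon ⌊1.21252/0.0833333⌋ = 14 → o; lat ⌊0.71085/0.0416667⌋ = 17 → r.
Extended square: lon ⌊0.04585/0.00833333⌋ = 5; lat ⌊0.00252/0.00416667⌋ = 0.

OJ38or50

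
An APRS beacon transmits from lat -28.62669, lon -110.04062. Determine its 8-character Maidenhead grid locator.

DG41xi59

Add 180° to longitude and 90° to latitude: 69.95938, 61.37331.
Field: 69.95938/20 → 3 → D, 61.37331/10 → 6 → G; chars DG.
Square: 9.95938/2 → 4, 1.37331/1 → 1; chars 41.
Subsquare: 1.95938/0.0833333 → 23 → x, 0.37331/0.0416667 → 8 → i; chars xi.
Extended square: 0.04271/0.00833333 → 5, 0.03998/0.00416667 → 9; chars 59.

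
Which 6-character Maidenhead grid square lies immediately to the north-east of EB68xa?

Longitude subsquare x = 23; +1 → 24, wraps to 0 = a, carry into square.
Longitude square 6; +1 → 7.
Latitude subsquare a = 0; +1 → 1 = b.

EB78ab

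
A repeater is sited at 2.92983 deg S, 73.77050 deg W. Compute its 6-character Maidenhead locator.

FI37cb

Shift to the Maidenhead origin (180°W, 90°S): lon 106.2295, lat 87.0702.
Field (20°×10°, letters A–R): lon ⌊106.2295/20⌋ = 5 → F; lat ⌊87.0702/10⌋ = 8 → I.
Square (2°×1°, digits 0–9): lon ⌊6.2295/2⌋ = 3; lat ⌊7.0702/1⌋ = 7.
Subsquare (5′×2.5′, letters a–x): lon ⌊0.2295/0.0833333⌋ = 2 → c; lat ⌊0.0702/0.0416667⌋ = 1 → b.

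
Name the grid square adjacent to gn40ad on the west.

GN30xd

Longitude subsquare a = 0; −1 → -1, wraps to 23 = x, carry into square.
Longitude square 4; −1 → 3.
The latitude characters are unchanged.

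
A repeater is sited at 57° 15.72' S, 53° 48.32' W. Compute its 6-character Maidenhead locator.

GD32cr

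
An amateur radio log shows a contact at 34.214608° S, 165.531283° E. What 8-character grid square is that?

RF25ss38

Add 180° to longitude and 90° to latitude: 345.53128, 55.78539.
Field (20°×10°, letters A–R): 345.53128/20 → 17 → R, 55.78539/10 → 5 → F; chars RF.
Square (2°×1°, digits 0–9): 5.53128/2 → 2, 5.78539/1 → 5; chars 25.
Subsquare (5′×2.5′, letters a–x): 1.53128/0.0833333 → 18 → s, 0.78539/0.0416667 → 18 → s; chars ss.
Extended square (30″×15″, digits 0–9): 0.03128/0.00833333 → 3, 0.03539/0.00416667 → 8; chars 38.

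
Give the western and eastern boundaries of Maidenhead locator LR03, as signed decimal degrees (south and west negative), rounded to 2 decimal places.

Field L=11, R=17: +11·20° lon, +17·10° lat → SW at lon 40°, lat 80°.
Square 0, 3: +0·2° lon, +3·1° lat → SW at lon 40°, lat 83°.
Cell spans 2° lon × 1° lat.
west 40.00, east 42.00.

40.00, 42.00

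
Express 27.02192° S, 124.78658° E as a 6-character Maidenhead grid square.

PG22jx

Offset from 180°W / 90°S: lon 304.7866°, lat 62.9781°.
Field: lon ⌊304.7866/20⌋ = 15 → P; lat ⌊62.9781/10⌋ = 6 → G.
Square: lon ⌊4.7866/2⌋ = 2; lat ⌊2.9781/1⌋ = 2.
Subsquare: lon ⌊0.7866/0.0833333⌋ = 9 → j; lat ⌊0.9781/0.0416667⌋ = 23 → x.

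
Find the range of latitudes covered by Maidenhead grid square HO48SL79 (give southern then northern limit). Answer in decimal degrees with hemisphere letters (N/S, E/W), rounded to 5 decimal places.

58.49583° N, 58.50000° N

Field H=7, O=14: +7·20° lon, +14·10° lat → SW at lon -40°, lat 50°.
Square 4, 8: +4·2° lon, +8·1° lat → SW at lon -32°, lat 58°.
Subsquare s=18, l=11: +18·0.0833333° lon, +11·0.0416667° lat → SW at lon -30.5°, lat 58.4583°.
Extended square 7, 9: +7·0.00833333° lon, +9·0.00416667° lat → SW at lon -30.4417°, lat 58.4958°.
Cell spans 0.00833333° lon × 0.00416667° lat.
south 58.49583° N, north 58.50000° N.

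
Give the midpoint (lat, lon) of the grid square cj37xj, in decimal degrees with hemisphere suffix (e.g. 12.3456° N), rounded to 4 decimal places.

7.3958° N, 132.0417° W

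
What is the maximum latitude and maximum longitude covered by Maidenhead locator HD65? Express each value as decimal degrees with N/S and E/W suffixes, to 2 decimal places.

54.00° S, 26.00° W

Field H=7, D=3: +7·20° lon, +3·10° lat → SW at lon -40°, lat -60°.
Square 6, 5: +6·2° lon, +5·1° lat → SW at lon -28°, lat -55°.
Cell spans 2° lon × 1° lat. NE corner is SW corner plus one full cell.
latitude 54.00° S, longitude 26.00° W.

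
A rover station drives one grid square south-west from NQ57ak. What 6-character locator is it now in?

Longitude subsquare a = 0; −1 → -1, wraps to 23 = x, carry into square.
Longitude square 5; −1 → 4.
Latitude subsquare k = 10; −1 → 9 = j.

NQ47xj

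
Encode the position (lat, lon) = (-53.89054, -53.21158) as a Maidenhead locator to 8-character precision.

GD36jc46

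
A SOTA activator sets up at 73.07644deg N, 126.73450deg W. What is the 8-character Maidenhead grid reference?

Shift to the Maidenhead origin (180°W, 90°S): lon 53.26550, lat 163.07644.
Field: 53.26550/20 → 2 → C, 163.07644/10 → 16 → Q; chars CQ.
Square: 13.26550/2 → 6, 3.07644/1 → 3; chars 63.
Subsquare: 1.26550/0.0833333 → 15 → p, 0.07644/0.0416667 → 1 → b; chars pb.
Extended square: 0.01550/0.00833333 → 1, 0.03477/0.00416667 → 8; chars 18.

CQ63pb18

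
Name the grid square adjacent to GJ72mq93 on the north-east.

Longitude extended square 9; +1 → 10, wraps to 0, carry into subsquare.
Longitude subsquare m = 12; +1 → 13 = n.
Latitude extended square 3; +1 → 4.

GJ72nq04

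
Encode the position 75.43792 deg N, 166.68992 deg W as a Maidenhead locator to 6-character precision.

AQ65pk

Offset from 180°W / 90°S: lon 13.3101°, lat 165.4379°.
Field: lon ⌊13.3101/20⌋ = 0 → A; lat ⌊165.4379/10⌋ = 16 → Q.
Square: lon ⌊13.3101/2⌋ = 6; lat ⌊5.4379/1⌋ = 5.
Subsquare: lon ⌊1.3101/0.0833333⌋ = 15 → p; lat ⌊0.4379/0.0416667⌋ = 10 → k.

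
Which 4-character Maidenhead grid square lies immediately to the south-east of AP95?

Longitude square 9; +1 → 10, wraps to 0, carry into field.
Longitude field A = 0; +1 → 1 = B.
Latitude square 5; −1 → 4.

BP04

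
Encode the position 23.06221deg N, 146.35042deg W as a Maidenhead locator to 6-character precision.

Offset from 180°W / 90°S: lon 33.6496°, lat 113.0622°.
Field: 33.6496/20 → 1 → B, 113.0622/10 → 11 → L; chars BL.
Square: 13.6496/2 → 6, 3.0622/1 → 3; chars 63.
Subsquare: 1.6496/0.0833333 → 19 → t, 0.0622/0.0416667 → 1 → b; chars tb.

BL63tb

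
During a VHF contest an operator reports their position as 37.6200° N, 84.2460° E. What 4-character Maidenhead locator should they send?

NM27

Offset from 180°W / 90°S: lon 264.25°, lat 127.62°.
Field (20°×10°, letters A–R): lon ⌊264.25/20⌋ = 13 → N; lat ⌊127.62/10⌋ = 12 → M.
Square (2°×1°, digits 0–9): lon ⌊4.25/2⌋ = 2; lat ⌊7.62/1⌋ = 7.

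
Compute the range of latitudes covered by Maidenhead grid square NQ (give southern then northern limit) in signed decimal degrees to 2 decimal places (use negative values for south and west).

Field N=13, Q=16: +13·20° lon, +16·10° lat → SW at lon 80°, lat 70°.
Cell spans 20° lon × 10° lat.
south 70.00, north 80.00.

70.00, 80.00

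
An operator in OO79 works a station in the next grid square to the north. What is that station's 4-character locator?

OP70

Latitude square 9; +1 → 10, wraps to 0, carry into field.
Latitude field O = 14; +1 → 15 = P.
The longitude characters are unchanged.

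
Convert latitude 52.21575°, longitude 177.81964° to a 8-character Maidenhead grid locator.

Shift to the Maidenhead origin (180°W, 90°S): lon 357.81964, lat 142.21575.
Field: 357.81964/20 → 17 → R, 142.21575/10 → 14 → O; chars RO.
Square: 17.81964/2 → 8, 2.21575/1 → 2; chars 82.
Subsquare: 1.81964/0.0833333 → 21 → v, 0.21575/0.0416667 → 5 → f; chars vf.
Extended square: 0.06964/0.00833333 → 8, 0.00742/0.00416667 → 1; chars 81.

RO82vf81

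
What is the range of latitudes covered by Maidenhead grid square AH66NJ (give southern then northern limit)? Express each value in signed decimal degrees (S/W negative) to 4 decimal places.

Field A=0, H=7: +0·20° lon, +7·10° lat → SW at lon -180°, lat -20°.
Square 6, 6: +6·2° lon, +6·1° lat → SW at lon -168°, lat -14°.
Subsquare n=13, j=9: +13·0.0833333° lon, +9·0.0416667° lat → SW at lon -166.917°, lat -13.625°.
Cell spans 0.0833333° lon × 0.0416667° lat.
south -13.6250, north -13.5833.

-13.6250, -13.5833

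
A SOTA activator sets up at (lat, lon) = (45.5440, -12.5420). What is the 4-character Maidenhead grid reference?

Add 180° to longitude and 90° to latitude: 167.46, 135.54.
Field: lon ⌊167.46/20⌋ = 8 → I; lat ⌊135.54/10⌋ = 13 → N.
Square: lon ⌊7.46/2⌋ = 3; lat ⌊5.54/1⌋ = 5.

IN35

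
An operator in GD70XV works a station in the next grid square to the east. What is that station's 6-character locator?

GD80av

Longitude subsquare x = 23; +1 → 24, wraps to 0 = a, carry into square.
Longitude square 7; +1 → 8.
The latitude characters are unchanged.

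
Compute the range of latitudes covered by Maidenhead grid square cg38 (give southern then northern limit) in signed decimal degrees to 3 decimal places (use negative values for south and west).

Field C=2, G=6: +2·20° lon, +6·10° lat → SW at lon -140°, lat -30°.
Square 3, 8: +3·2° lon, +8·1° lat → SW at lon -134°, lat -22°.
Cell spans 2° lon × 1° lat.
south -22.000, north -21.000.

-22.000, -21.000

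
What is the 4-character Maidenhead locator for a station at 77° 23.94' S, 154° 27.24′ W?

BB22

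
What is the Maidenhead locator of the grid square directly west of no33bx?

NO33ax

Longitude subsquare b = 1; −1 → 0 = a.
The latitude characters are unchanged.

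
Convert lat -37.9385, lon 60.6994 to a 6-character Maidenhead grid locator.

MF02ib

Offset from 180°W / 90°S: lon 240.6994°, lat 52.0615°.
Field (20°×10°, letters A–R): 240.6994/20 → 12 → M, 52.0615/10 → 5 → F; chars MF.
Square (2°×1°, digits 0–9): 0.6994/2 → 0, 2.0615/1 → 2; chars 02.
Subsquare (5′×2.5′, letters a–x): 0.6994/0.0833333 → 8 → i, 0.0615/0.0416667 → 1 → b; chars ib.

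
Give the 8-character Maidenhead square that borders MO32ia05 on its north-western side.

Longitude extended square 0; −1 → -1, wraps to 9, carry into subsquare.
Longitude subsquare i = 8; −1 → 7 = h.
Latitude extended square 5; +1 → 6.

MO32ha96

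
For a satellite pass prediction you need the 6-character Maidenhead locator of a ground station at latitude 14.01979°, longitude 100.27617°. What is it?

Shift to the Maidenhead origin (180°W, 90°S): lon 280.2762, lat 104.0198.
Field: 280.2762/20 → 14 → O, 104.0198/10 → 10 → K; chars OK.
Square: 0.2762/2 → 0, 4.0198/1 → 4; chars 04.
Subsquare: 0.2762/0.0833333 → 3 → d, 0.0198/0.0416667 → 0 → a; chars da.

OK04da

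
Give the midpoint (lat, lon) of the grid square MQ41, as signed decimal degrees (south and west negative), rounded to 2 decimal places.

Field M=12, Q=16: +12·20° lon, +16·10° lat → SW at lon 60°, lat 70°.
Square 4, 1: +4·2° lon, +1·1° lat → SW at lon 68°, lat 71°.
Cell spans 2° lon × 1° lat. Centre is SW corner plus half of each.
latitude 71.50, longitude 69.00.

71.50, 69.00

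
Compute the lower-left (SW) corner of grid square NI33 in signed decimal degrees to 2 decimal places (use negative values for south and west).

-7.00, 86.00

Field N=13, I=8: +13·20° lon, +8·10° lat → SW at lon 80°, lat -10°.
Square 3, 3: +3·2° lon, +3·1° lat → SW at lon 86°, lat -7°.
latitude -7.00, longitude 86.00.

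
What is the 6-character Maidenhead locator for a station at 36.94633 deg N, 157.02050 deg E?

Offset from 180°W / 90°S: lon 337.0205°, lat 126.9463°.
Field: lon ⌊337.0205/20⌋ = 16 → Q; lat ⌊126.9463/10⌋ = 12 → M.
Square: lon ⌊17.0205/2⌋ = 8; lat ⌊6.9463/1⌋ = 6.
Subsquare: lon ⌊1.0205/0.0833333⌋ = 12 → m; lat ⌊0.9463/0.0416667⌋ = 22 → w.

QM86mw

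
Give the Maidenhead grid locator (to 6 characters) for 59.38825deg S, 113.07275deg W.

DD30lo

Offset from 180°W / 90°S: lon 66.9273°, lat 30.6118°.
Field: 66.9273/20 → 3 → D, 30.6118/10 → 3 → D; chars DD.
Square: 6.9273/2 → 3, 0.6118/1 → 0; chars 30.
Subsquare: 0.9273/0.0833333 → 11 → l, 0.6118/0.0416667 → 14 → o; chars lo.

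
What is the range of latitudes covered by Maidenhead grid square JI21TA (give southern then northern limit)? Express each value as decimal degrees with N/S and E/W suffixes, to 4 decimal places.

Field J=9, I=8: +9·20° lon, +8·10° lat → SW at lon 0°, lat -10°.
Square 2, 1: +2·2° lon, +1·1° lat → SW at lon 4°, lat -9°.
Subsquare t=19, a=0: +19·0.0833333° lon, +0·0.0416667° lat → SW at lon 5.58333°, lat -9°.
Cell spans 0.0833333° lon × 0.0416667° lat.
south 9.0000° S, north 8.9583° S.

9.0000° S, 8.9583° S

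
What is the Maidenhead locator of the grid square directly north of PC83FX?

PC84fa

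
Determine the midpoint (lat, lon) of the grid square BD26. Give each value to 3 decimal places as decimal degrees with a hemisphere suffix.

53.500° S, 155.000° W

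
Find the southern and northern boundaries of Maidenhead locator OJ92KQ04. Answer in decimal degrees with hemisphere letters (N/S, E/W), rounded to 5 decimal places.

Field O=14, J=9: +14·20° lon, +9·10° lat → SW at lon 100°, lat 0°.
Square 9, 2: +9·2° lon, +2·1° lat → SW at lon 118°, lat 2°.
Subsquare k=10, q=16: +10·0.0833333° lon, +16·0.0416667° lat → SW at lon 118.833°, lat 2.66667°.
Extended square 0, 4: +0·0.00833333° lon, +4·0.00416667° lat → SW at lon 118.833°, lat 2.68333°.
Cell spans 0.00833333° lon × 0.00416667° lat.
south 2.68333° N, north 2.68750° N.

2.68333° N, 2.68750° N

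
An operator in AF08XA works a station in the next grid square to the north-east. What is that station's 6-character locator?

AF18ab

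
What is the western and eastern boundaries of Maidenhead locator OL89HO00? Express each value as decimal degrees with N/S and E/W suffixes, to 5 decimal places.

116.58333° E, 116.59167° E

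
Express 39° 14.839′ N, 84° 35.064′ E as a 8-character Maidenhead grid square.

NM29hf09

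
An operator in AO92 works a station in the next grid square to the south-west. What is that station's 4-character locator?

AO81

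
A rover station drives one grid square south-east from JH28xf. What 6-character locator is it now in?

Longitude subsquare x = 23; +1 → 24, wraps to 0 = a, carry into square.
Longitude square 2; +1 → 3.
Latitude subsquare f = 5; −1 → 4 = e.

JH38ae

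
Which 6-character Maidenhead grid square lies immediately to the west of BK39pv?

BK39ov

Longitude subsquare p = 15; −1 → 14 = o.
The latitude characters are unchanged.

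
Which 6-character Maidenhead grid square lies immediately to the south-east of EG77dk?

Longitude subsquare d = 3; +1 → 4 = e.
Latitude subsquare k = 10; −1 → 9 = j.

EG77ej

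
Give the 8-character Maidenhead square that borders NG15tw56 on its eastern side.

NG15tw66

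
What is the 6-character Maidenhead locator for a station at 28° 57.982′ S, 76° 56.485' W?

FG11ma

Shift to the Maidenhead origin (180°W, 90°S): lon 103.0586, lat 61.0336.
Field: lon ⌊103.0586/20⌋ = 5 → F; lat ⌊61.0336/10⌋ = 6 → G.
Square: lon ⌊3.0586/2⌋ = 1; lat ⌊1.0336/1⌋ = 1.
Subsquare: lon ⌊1.0586/0.0833333⌋ = 12 → m; lat ⌊0.0336/0.0416667⌋ = 0 → a.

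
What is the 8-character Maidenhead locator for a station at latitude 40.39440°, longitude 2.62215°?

Add 180° to longitude and 90° to latitude: 182.62215, 130.39440.
Field (20°×10°, letters A–R): lon ⌊182.62215/20⌋ = 9 → J; lat ⌊130.39440/10⌋ = 13 → N.
Square (2°×1°, digits 0–9): lon ⌊2.62215/2⌋ = 1; lat ⌊0.39440/1⌋ = 0.
Subsquare (5′×2.5′, letters a–x): lon ⌊0.62215/0.0833333⌋ = 7 → h; lat ⌊0.39440/0.0416667⌋ = 9 → j.
Extended square (30″×15″, digits 0–9): lon ⌊0.03882/0.00833333⌋ = 4; lat ⌊0.01940/0.00416667⌋ = 4.

JN10hj44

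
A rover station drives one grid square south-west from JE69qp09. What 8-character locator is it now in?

Longitude extended square 0; −1 → -1, wraps to 9, carry into subsquare.
Longitude subsquare q = 16; −1 → 15 = p.
Latitude extended square 9; −1 → 8.

JE69pp98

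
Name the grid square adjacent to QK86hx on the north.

Latitude subsquare x = 23; +1 → 24, wraps to 0 = a, carry into square.
Latitude square 6; +1 → 7.
The longitude characters are unchanged.

QK87ha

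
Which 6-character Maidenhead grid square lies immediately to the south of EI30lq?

EI30lp

Latitude subsquare q = 16; −1 → 15 = p.
The longitude characters are unchanged.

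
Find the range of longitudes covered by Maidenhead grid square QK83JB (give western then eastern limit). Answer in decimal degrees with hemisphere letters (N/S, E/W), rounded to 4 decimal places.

156.7500° E, 156.8333° E

Field Q=16, K=10: +16·20° lon, +10·10° lat → SW at lon 140°, lat 10°.
Square 8, 3: +8·2° lon, +3·1° lat → SW at lon 156°, lat 13°.
Subsquare j=9, b=1: +9·0.0833333° lon, +1·0.0416667° lat → SW at lon 156.75°, lat 13.0417°.
Cell spans 0.0833333° lon × 0.0416667° lat.
west 156.7500° E, east 156.8333° E.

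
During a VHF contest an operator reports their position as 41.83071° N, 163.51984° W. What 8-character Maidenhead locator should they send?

Add 180° to longitude and 90° to latitude: 16.48016, 131.83071.
Field (20°×10°, letters A–R): 16.48016/20 → 0 → A, 131.83071/10 → 13 → N; chars AN.
Square (2°×1°, digits 0–9): 16.48016/2 → 8, 1.83071/1 → 1; chars 81.
Subsquare (5′×2.5′, letters a–x): 0.48016/0.0833333 → 5 → f, 0.83071/0.0416667 → 19 → t; chars ft.
Extended square (30″×15″, digits 0–9): 0.06349/0.00833333 → 7, 0.03904/0.00416667 → 9; chars 79.

AN81ft79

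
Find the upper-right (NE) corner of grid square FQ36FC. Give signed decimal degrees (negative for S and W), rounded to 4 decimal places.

76.1250, -73.5000

Field F=5, Q=16: +5·20° lon, +16·10° lat → SW at lon -80°, lat 70°.
Square 3, 6: +3·2° lon, +6·1° lat → SW at lon -74°, lat 76°.
Subsquare f=5, c=2: +5·0.0833333° lon, +2·0.0416667° lat → SW at lon -73.5833°, lat 76.0833°.
Cell spans 0.0833333° lon × 0.0416667° lat. NE corner is SW corner plus one full cell.
latitude 76.1250, longitude -73.5000.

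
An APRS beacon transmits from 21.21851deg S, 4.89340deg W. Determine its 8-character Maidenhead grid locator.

Offset from 180°W / 90°S: lon 175.10660°, lat 68.78149°.
Field: lon ⌊175.10660/20⌋ = 8 → I; lat ⌊68.78149/10⌋ = 6 → G.
Square: lon ⌊15.10660/2⌋ = 7; lat ⌊8.78149/1⌋ = 8.
Subsquare: lon ⌊1.10660/0.0833333⌋ = 13 → n; lat ⌊0.78149/0.0416667⌋ = 18 → s.
Extended square: lon ⌊0.02327/0.00833333⌋ = 2; lat ⌊0.03149/0.00416667⌋ = 7.

IG78ns27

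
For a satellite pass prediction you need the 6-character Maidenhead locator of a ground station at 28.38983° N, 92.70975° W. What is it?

Shift to the Maidenhead origin (180°W, 90°S): lon 87.2903, lat 118.3898.
Field (20°×10°, letters A–R): 87.2903/20 → 4 → E, 118.3898/10 → 11 → L; chars EL.
Square (2°×1°, digits 0–9): 7.2903/2 → 3, 8.3898/1 → 8; chars 38.
Subsquare (5′×2.5′, letters a–x): 1.2903/0.0833333 → 15 → p, 0.3898/0.0416667 → 9 → j; chars pj.

EL38pj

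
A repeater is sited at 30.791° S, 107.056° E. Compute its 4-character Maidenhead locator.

Shift to the Maidenhead origin (180°W, 90°S): lon 287.06, lat 59.21.
Field (20°×10°, letters A–R): 287.06/20 → 14 → O, 59.21/10 → 5 → F; chars OF.
Square (2°×1°, digits 0–9): 7.06/2 → 3, 9.21/1 → 9; chars 39.

OF39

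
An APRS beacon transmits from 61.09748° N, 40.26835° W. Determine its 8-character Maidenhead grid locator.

GP91uc73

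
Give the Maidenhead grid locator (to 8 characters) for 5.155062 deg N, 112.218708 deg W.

DJ35vd37

Offset from 180°W / 90°S: lon 67.78129°, lat 95.15506°.
Field: 67.78129/20 → 3 → D, 95.15506/10 → 9 → J; chars DJ.
Square: 7.78129/2 → 3, 5.15506/1 → 5; chars 35.
Subsquare: 1.78129/0.0833333 → 21 → v, 0.15506/0.0416667 → 3 → d; chars vd.
Extended square: 0.03129/0.00833333 → 3, 0.03006/0.00416667 → 7; chars 37.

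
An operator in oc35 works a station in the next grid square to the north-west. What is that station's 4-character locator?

OC26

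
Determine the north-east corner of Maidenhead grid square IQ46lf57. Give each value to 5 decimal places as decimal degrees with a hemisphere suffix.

76.24167° N, 11.03333° W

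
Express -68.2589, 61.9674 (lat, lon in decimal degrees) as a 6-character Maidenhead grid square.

Shift to the Maidenhead origin (180°W, 90°S): lon 241.9674, lat 21.7411.
Field (20°×10°, letters A–R): 241.9674/20 → 12 → M, 21.7411/10 → 2 → C; chars MC.
Square (2°×1°, digits 0–9): 1.9674/2 → 0, 1.7411/1 → 1; chars 01.
Subsquare (5′×2.5′, letters a–x): 1.9674/0.0833333 → 23 → x, 0.7411/0.0416667 → 17 → r; chars xr.

MC01xr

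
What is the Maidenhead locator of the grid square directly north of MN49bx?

MO40ba

Latitude subsquare x = 23; +1 → 24, wraps to 0 = a, carry into square.
Latitude square 9; +1 → 10, wraps to 0, carry into field.
Latitude field N = 13; +1 → 14 = O.
The longitude characters are unchanged.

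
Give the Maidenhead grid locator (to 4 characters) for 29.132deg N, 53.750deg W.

Offset from 180°W / 90°S: lon 126.25°, lat 119.13°.
Field: lon ⌊126.25/20⌋ = 6 → G; lat ⌊119.13/10⌋ = 11 → L.
Square: lon ⌊6.25/2⌋ = 3; lat ⌊9.13/1⌋ = 9.

GL39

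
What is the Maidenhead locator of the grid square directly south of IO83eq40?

IO83ep49

Latitude extended square 0; −1 → -1, wraps to 9, carry into subsquare.
Latitude subsquare q = 16; −1 → 15 = p.
The longitude characters are unchanged.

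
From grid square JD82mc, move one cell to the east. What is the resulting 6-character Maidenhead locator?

JD82nc

Longitude subsquare m = 12; +1 → 13 = n.
The latitude characters are unchanged.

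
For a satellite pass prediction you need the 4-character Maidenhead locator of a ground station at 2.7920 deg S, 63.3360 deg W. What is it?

Shift to the Maidenhead origin (180°W, 90°S): lon 116.66, lat 87.21.
Field: 116.66/20 → 5 → F, 87.21/10 → 8 → I; chars FI.
Square: 16.66/2 → 8, 7.21/1 → 7; chars 87.

FI87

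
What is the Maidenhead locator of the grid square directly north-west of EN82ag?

EN72xh

Longitude subsquare a = 0; −1 → -1, wraps to 23 = x, carry into square.
Longitude square 8; −1 → 7.
Latitude subsquare g = 6; +1 → 7 = h.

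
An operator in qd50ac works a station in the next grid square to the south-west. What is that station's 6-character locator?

Longitude subsquare a = 0; −1 → -1, wraps to 23 = x, carry into square.
Longitude square 5; −1 → 4.
Latitude subsquare c = 2; −1 → 1 = b.

QD40xb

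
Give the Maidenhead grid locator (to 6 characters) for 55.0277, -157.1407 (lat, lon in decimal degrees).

Shift to the Maidenhead origin (180°W, 90°S): lon 22.8593, lat 145.0277.
Field: 22.8593/20 → 1 → B, 145.0277/10 → 14 → O; chars BO.
Square: 2.8593/2 → 1, 5.0277/1 → 5; chars 15.
Subsquare: 0.8593/0.0833333 → 10 → k, 0.0277/0.0416667 → 0 → a; chars ka.

BO15ka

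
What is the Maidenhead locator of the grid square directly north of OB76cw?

OB76cx

Latitude subsquare w = 22; +1 → 23 = x.
The longitude characters are unchanged.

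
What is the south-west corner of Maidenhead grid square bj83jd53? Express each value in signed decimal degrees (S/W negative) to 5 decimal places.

3.13750, -143.20833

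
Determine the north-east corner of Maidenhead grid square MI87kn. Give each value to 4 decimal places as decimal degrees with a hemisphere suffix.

Field M=12, I=8: +12·20° lon, +8·10° lat → SW at lon 60°, lat -10°.
Square 8, 7: +8·2° lon, +7·1° lat → SW at lon 76°, lat -3°.
Subsquare k=10, n=13: +10·0.0833333° lon, +13·0.0416667° lat → SW at lon 76.8333°, lat -2.45833°.
Cell spans 0.0833333° lon × 0.0416667° lat. NE corner is SW corner plus one full cell.
latitude 2.4167° S, longitude 76.9167° E.

2.4167° S, 76.9167° E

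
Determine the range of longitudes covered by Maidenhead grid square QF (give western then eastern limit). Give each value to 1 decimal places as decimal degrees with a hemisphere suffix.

Field Q=16, F=5: +16·20° lon, +5·10° lat → SW at lon 140°, lat -40°.
Cell spans 20° lon × 10° lat.
west 140.0° E, east 160.0° E.

140.0° E, 160.0° E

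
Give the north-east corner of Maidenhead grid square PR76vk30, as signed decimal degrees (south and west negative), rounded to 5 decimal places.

Field P=15, R=17: +15·20° lon, +17·10° lat → SW at lon 120°, lat 80°.
Square 7, 6: +7·2° lon, +6·1° lat → SW at lon 134°, lat 86°.
Subsquare v=21, k=10: +21·0.0833333° lon, +10·0.0416667° lat → SW at lon 135.75°, lat 86.4167°.
Extended square 3, 0: +3·0.00833333° lon, +0·0.00416667° lat → SW at lon 135.775°, lat 86.4167°.
Cell spans 0.00833333° lon × 0.00416667° lat. NE corner is SW corner plus one full cell.
latitude 86.42083, longitude 135.78333.

86.42083, 135.78333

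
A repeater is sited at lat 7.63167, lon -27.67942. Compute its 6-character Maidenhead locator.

HJ67dp

Offset from 180°W / 90°S: lon 152.3206°, lat 97.6317°.
Field: 152.3206/20 → 7 → H, 97.6317/10 → 9 → J; chars HJ.
Square: 12.3206/2 → 6, 7.6317/1 → 7; chars 67.
Subsquare: 0.3206/0.0833333 → 3 → d, 0.6317/0.0416667 → 15 → p; chars dp.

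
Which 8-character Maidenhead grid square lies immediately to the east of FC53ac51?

Longitude extended square 5; +1 → 6.
The latitude characters are unchanged.

FC53ac61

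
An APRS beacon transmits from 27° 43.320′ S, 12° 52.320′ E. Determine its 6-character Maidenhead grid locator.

JG62kg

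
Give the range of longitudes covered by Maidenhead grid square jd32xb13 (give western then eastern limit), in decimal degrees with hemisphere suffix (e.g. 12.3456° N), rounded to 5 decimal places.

7.92500° E, 7.93333° E

Field J=9, D=3: +9·20° lon, +3·10° lat → SW at lon 0°, lat -60°.
Square 3, 2: +3·2° lon, +2·1° lat → SW at lon 6°, lat -58°.
Subsquare x=23, b=1: +23·0.0833333° lon, +1·0.0416667° lat → SW at lon 7.91667°, lat -57.9583°.
Extended square 1, 3: +1·0.00833333° lon, +3·0.00416667° lat → SW at lon 7.925°, lat -57.9458°.
Cell spans 0.00833333° lon × 0.00416667° lat.
west 7.92500° E, east 7.93333° E.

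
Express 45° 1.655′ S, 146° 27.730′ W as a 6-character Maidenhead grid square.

Add 180° to longitude and 90° to latitude: 33.5378, 44.9724.
Field (20°×10°, letters A–R): 33.5378/20 → 1 → B, 44.9724/10 → 4 → E; chars BE.
Square (2°×1°, digits 0–9): 13.5378/2 → 6, 4.9724/1 → 4; chars 64.
Subsquare (5′×2.5′, letters a–x): 1.5378/0.0833333 → 18 → s, 0.9724/0.0416667 → 23 → x; chars sx.

BE64sx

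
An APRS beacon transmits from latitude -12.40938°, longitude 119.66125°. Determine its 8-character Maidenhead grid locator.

OH97to91

Shift to the Maidenhead origin (180°W, 90°S): lon 299.66125, lat 77.59062.
Field (20°×10°, letters A–R): 299.66125/20 → 14 → O, 77.59062/10 → 7 → H; chars OH.
Square (2°×1°, digits 0–9): 19.66125/2 → 9, 7.59062/1 → 7; chars 97.
Subsquare (5′×2.5′, letters a–x): 1.66125/0.0833333 → 19 → t, 0.59062/0.0416667 → 14 → o; chars to.
Extended square (30″×15″, digits 0–9): 0.07792/0.00833333 → 9, 0.00729/0.00416667 → 1; chars 91.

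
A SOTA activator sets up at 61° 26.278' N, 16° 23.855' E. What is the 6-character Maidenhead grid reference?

JP81ek

Offset from 180°W / 90°S: lon 196.3976°, lat 151.4380°.
Field (20°×10°, letters A–R): 196.3976/20 → 9 → J, 151.4380/10 → 15 → P; chars JP.
Square (2°×1°, digits 0–9): 16.3976/2 → 8, 1.4380/1 → 1; chars 81.
Subsquare (5′×2.5′, letters a–x): 0.3976/0.0833333 → 4 → e, 0.4380/0.0416667 → 10 → k; chars ek.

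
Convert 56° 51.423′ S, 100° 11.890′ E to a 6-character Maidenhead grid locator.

Offset from 180°W / 90°S: lon 280.1982°, lat 33.1429°.
Field: 280.1982/20 → 14 → O, 33.1429/10 → 3 → D; chars OD.
Square: 0.1982/2 → 0, 3.1429/1 → 3; chars 03.
Subsquare: 0.1982/0.0833333 → 2 → c, 0.1429/0.0416667 → 3 → d; chars cd.

OD03cd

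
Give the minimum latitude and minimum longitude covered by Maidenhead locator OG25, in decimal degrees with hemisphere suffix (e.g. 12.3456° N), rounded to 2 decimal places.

25.00° S, 104.00° E

Field O=14, G=6: +14·20° lon, +6·10° lat → SW at lon 100°, lat -30°.
Square 2, 5: +2·2° lon, +5·1° lat → SW at lon 104°, lat -25°.
latitude 25.00° S, longitude 104.00° E.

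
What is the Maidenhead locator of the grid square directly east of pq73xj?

PQ83aj

Longitude subsquare x = 23; +1 → 24, wraps to 0 = a, carry into square.
Longitude square 7; +1 → 8.
The latitude characters are unchanged.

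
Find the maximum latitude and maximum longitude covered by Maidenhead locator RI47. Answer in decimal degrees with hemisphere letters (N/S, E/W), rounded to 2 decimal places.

2.00° S, 170.00° E

Field R=17, I=8: +17·20° lon, +8·10° lat → SW at lon 160°, lat -10°.
Square 4, 7: +4·2° lon, +7·1° lat → SW at lon 168°, lat -3°.
Cell spans 2° lon × 1° lat. NE corner is SW corner plus one full cell.
latitude 2.00° S, longitude 170.00° E.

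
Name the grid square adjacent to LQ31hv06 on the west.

LQ31gv96

Longitude extended square 0; −1 → -1, wraps to 9, carry into subsquare.
Longitude subsquare h = 7; −1 → 6 = g.
The latitude characters are unchanged.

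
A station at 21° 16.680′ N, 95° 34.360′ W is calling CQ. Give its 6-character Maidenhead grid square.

EL21fg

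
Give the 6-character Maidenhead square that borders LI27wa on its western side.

Longitude subsquare w = 22; −1 → 21 = v.
The latitude characters are unchanged.

LI27va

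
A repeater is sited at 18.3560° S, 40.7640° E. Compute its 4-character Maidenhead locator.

Add 180° to longitude and 90° to latitude: 220.76, 71.64.
Field: 220.76/20 → 11 → L, 71.64/10 → 7 → H; chars LH.
Square: 0.76/2 → 0, 1.64/1 → 1; chars 01.

LH01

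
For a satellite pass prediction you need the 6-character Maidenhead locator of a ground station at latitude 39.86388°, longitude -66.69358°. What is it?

FM69pu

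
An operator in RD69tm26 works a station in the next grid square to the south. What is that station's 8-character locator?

RD69tm25

Latitude extended square 6; −1 → 5.
The longitude characters are unchanged.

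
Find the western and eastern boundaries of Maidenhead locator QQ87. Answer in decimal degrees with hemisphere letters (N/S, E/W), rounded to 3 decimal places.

156.000° E, 158.000° E

Field Q=16, Q=16: +16·20° lon, +16·10° lat → SW at lon 140°, lat 70°.
Square 8, 7: +8·2° lon, +7·1° lat → SW at lon 156°, lat 77°.
Cell spans 2° lon × 1° lat.
west 156.000° E, east 158.000° E.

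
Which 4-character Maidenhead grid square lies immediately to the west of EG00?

DG90

Longitude square 0; −1 → -1, wraps to 9, carry into field.
Longitude field E = 4; −1 → 3 = D.
The latitude characters are unchanged.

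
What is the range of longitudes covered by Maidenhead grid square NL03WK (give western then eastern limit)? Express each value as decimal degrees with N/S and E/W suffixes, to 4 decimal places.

81.8333° E, 81.9167° E

Field N=13, L=11: +13·20° lon, +11·10° lat → SW at lon 80°, lat 20°.
Square 0, 3: +0·2° lon, +3·1° lat → SW at lon 80°, lat 23°.
Subsquare w=22, k=10: +22·0.0833333° lon, +10·0.0416667° lat → SW at lon 81.8333°, lat 23.4167°.
Cell spans 0.0833333° lon × 0.0416667° lat.
west 81.8333° E, east 81.9167° E.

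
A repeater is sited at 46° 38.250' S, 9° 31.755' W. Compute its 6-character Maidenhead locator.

IE53fi

Offset from 180°W / 90°S: lon 170.4708°, lat 43.3625°.
Field: 170.4708/20 → 8 → I, 43.3625/10 → 4 → E; chars IE.
Square: 10.4708/2 → 5, 3.3625/1 → 3; chars 53.
Subsquare: 0.4708/0.0833333 → 5 → f, 0.3625/0.0416667 → 8 → i; chars fi.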